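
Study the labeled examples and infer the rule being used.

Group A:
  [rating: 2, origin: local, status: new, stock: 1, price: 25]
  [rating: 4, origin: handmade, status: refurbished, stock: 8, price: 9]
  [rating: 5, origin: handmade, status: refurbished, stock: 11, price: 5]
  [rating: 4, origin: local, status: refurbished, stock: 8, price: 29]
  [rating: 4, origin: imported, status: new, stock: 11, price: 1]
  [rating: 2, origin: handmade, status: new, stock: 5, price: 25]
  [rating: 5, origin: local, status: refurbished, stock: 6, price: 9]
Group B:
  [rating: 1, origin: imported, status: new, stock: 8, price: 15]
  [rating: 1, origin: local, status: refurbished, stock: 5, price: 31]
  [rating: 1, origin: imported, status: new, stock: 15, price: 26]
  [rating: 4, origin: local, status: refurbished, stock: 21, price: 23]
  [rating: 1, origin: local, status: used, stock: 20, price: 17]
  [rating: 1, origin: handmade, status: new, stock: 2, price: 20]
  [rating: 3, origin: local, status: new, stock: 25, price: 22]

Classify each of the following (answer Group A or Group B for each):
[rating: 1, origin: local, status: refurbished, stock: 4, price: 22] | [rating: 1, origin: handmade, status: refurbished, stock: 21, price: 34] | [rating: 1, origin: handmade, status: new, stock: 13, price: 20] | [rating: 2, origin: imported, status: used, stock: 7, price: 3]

The rule appears to be: stock ≤ 11 AND rating ≥ 2.
[rating: 1, origin: local, status: refurbished, stock: 4, price: 22]: stock = 4, rating = 1 — fails this test, so Group B. [rating: 1, origin: handmade, status: refurbished, stock: 21, price: 34]: stock = 21, rating = 1 — fails this test, so Group B. [rating: 1, origin: handmade, status: new, stock: 13, price: 20]: stock = 13, rating = 1 — fails this test, so Group B. [rating: 2, origin: imported, status: used, stock: 7, price: 3]: stock = 7, rating = 2 — fits, so Group A.

Group B, Group B, Group B, Group A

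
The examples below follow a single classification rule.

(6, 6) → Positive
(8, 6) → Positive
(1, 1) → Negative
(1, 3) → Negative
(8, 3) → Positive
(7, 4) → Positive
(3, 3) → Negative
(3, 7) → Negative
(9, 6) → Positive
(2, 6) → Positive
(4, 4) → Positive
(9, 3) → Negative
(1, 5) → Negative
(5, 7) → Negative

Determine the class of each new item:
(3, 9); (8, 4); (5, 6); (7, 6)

One predicate separates the groups cleanly: product is even.
(3, 9) → 3·9 = 27 → Negative. (8, 4) → 8·4 = 32 → Positive. (5, 6) → 5·6 = 30 → Positive. (7, 6) → 7·6 = 42 → Positive.

Negative, Positive, Positive, Positive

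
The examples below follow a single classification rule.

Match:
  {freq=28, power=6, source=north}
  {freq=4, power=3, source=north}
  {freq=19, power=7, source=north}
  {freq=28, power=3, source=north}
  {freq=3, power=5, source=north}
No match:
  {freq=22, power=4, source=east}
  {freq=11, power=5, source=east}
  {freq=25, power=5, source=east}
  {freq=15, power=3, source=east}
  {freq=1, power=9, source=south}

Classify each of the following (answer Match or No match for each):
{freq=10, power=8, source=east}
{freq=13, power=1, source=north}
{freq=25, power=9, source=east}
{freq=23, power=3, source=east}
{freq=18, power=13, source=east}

No match, Match, No match, No match, No match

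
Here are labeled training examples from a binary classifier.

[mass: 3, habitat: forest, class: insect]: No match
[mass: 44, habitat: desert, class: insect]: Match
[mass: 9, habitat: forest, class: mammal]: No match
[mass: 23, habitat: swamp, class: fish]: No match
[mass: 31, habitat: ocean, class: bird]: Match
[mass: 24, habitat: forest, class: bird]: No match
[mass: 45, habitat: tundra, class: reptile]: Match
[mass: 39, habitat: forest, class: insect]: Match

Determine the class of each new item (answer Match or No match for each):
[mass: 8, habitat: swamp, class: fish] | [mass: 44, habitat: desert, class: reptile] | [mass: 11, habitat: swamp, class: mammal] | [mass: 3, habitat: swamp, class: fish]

The pattern is that an item is 'Match' exactly when: mass ≥ 31.
No match: [mass: 8, habitat: swamp, class: fish], since mass = 8. Match: [mass: 44, habitat: desert, class: reptile], since mass = 44. No match: [mass: 11, habitat: swamp, class: mammal], since mass = 11. No match: [mass: 3, habitat: swamp, class: fish], since mass = 3.

No match, Match, No match, No match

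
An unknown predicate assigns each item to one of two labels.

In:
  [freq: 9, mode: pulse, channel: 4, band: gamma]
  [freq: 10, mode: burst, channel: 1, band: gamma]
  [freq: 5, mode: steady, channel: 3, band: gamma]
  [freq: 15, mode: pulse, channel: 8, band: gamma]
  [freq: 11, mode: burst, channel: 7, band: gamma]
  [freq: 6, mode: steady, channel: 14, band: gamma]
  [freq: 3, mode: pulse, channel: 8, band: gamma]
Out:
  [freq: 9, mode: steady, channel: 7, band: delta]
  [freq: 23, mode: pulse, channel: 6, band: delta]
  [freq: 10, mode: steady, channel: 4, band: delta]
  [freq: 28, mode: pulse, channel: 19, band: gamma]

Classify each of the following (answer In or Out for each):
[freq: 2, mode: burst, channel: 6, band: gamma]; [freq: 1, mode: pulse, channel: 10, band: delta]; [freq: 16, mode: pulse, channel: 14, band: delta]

Every 'In' example satisfies: band is gamma AND freq ≤ 15. None of the 'Out' examples do.
[freq: 2, mode: burst, channel: 6, band: gamma] — band is gamma, freq = 2, hence In. [freq: 1, mode: pulse, channel: 10, band: delta] — band is delta, freq = 1, hence Out. [freq: 16, mode: pulse, channel: 14, band: delta] — band is delta, freq = 16, hence Out.

In, Out, Out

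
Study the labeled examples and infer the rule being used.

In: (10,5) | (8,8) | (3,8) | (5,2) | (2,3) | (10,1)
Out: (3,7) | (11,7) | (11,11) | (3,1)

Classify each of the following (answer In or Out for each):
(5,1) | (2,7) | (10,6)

Out, In, In

Every 'In' example satisfies: product is even. None of the 'Out' examples do.
(5,1): 5·1 = 5 — doesn't qualify, so Out.
(2,7): 2·7 = 14 — has this property, so In.
(10,6): 10·6 = 60 — has this property, so In.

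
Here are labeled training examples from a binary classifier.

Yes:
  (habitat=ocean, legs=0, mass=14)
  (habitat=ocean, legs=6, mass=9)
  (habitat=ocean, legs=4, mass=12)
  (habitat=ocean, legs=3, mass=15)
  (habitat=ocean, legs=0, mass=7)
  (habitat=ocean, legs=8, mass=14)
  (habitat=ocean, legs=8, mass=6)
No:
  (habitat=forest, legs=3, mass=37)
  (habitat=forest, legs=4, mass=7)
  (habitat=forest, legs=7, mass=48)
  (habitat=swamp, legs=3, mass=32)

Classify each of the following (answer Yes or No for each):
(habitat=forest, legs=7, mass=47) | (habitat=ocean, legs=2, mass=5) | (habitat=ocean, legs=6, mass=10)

No, Yes, Yes

Comparing the two groups points to one rule — habitat is ocean.
No: (habitat=forest, legs=7, mass=47), since habitat is forest.
Yes: (habitat=ocean, legs=2, mass=5), since habitat is ocean.
Yes: (habitat=ocean, legs=6, mass=10), since habitat is ocean.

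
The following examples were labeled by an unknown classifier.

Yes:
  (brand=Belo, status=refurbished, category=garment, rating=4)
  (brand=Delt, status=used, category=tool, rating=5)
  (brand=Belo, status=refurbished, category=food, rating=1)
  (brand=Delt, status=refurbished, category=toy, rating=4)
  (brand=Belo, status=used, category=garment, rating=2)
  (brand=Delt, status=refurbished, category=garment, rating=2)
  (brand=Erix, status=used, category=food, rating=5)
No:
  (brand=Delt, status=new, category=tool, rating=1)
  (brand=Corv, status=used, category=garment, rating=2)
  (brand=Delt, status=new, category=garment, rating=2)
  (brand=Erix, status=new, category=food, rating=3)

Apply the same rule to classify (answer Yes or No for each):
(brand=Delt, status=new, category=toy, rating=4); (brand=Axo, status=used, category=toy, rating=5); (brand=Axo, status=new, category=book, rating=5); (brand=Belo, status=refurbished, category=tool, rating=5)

The rule appears to be: status is not new AND brand is not Corv.

No, Yes, No, Yes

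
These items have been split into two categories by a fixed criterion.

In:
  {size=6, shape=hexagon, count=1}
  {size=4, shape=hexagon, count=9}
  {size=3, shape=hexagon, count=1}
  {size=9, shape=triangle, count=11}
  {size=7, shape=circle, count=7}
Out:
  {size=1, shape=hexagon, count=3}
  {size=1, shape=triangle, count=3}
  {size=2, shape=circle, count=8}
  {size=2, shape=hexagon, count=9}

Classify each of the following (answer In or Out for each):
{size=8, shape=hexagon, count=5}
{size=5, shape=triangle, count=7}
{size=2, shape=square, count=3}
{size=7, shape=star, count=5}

A rule that fits every label: size ≥ 3 — true of each 'In' example, false of each 'Out' one.
{size=8, shape=hexagon, count=5}: In (size = 8). {size=5, shape=triangle, count=7}: In (size = 5). {size=2, shape=square, count=3}: Out (size = 2). {size=7, shape=star, count=5}: In (size = 7).

In, In, Out, In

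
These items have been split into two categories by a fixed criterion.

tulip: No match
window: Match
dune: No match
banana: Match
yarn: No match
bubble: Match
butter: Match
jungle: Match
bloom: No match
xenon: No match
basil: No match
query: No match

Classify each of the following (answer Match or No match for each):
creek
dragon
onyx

No match, Match, No match

'Match' ⟺ length 6.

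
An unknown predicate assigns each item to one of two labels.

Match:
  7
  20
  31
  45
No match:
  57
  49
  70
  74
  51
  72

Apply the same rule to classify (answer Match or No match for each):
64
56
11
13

No match, No match, Match, Match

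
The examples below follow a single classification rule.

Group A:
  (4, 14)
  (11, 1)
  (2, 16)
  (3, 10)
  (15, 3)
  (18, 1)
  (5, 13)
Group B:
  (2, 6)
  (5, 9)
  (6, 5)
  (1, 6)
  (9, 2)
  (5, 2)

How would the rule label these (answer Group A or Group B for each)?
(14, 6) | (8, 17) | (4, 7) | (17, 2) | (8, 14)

Group A, Group A, Group B, Group A, Group A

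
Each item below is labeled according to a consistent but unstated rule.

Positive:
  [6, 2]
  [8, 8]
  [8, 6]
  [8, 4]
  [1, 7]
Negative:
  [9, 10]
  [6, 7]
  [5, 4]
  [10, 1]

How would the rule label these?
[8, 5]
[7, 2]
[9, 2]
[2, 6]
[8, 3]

Negative, Negative, Negative, Positive, Negative

One predicate separates the groups cleanly: sum is even.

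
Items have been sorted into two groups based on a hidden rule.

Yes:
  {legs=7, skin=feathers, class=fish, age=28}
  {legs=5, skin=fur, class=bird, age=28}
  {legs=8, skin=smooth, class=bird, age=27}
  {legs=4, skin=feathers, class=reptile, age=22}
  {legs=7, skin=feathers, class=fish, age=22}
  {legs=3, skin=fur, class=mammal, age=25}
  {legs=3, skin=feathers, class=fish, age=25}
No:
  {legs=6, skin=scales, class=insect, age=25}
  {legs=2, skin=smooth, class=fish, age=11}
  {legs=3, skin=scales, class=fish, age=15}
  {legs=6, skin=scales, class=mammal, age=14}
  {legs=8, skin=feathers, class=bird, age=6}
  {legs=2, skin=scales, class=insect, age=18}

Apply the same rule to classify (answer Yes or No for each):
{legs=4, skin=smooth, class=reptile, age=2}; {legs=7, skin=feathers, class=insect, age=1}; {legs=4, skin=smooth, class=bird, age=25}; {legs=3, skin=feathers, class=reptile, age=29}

No, No, Yes, Yes

The pattern is that an item is 'Yes' exactly when: legs ≠ 6 AND age ≥ 22.
{legs=4, skin=smooth, class=reptile, age=2}: legs = 4, age = 2 — fails the rule, so No. {legs=7, skin=feathers, class=insect, age=1}: legs = 7, age = 1 — fails the rule, so No. {legs=4, skin=smooth, class=bird, age=25}: legs = 4, age = 25 — matches, so Yes. {legs=3, skin=feathers, class=reptile, age=29}: legs = 3, age = 29 — matches, so Yes.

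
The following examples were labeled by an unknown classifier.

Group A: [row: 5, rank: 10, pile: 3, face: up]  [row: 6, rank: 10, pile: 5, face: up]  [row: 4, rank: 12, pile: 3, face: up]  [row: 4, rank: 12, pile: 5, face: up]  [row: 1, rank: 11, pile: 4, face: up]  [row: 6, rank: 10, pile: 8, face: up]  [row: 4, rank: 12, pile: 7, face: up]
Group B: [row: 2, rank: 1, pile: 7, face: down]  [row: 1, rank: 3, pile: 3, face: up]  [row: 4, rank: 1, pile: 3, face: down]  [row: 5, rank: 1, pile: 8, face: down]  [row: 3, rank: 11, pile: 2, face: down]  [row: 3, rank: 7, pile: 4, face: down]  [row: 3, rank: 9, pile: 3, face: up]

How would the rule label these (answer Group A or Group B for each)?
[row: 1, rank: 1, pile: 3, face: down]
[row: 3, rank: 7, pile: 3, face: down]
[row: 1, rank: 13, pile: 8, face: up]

Group B, Group B, Group A

Every 'Group A' example satisfies: face is up AND rank ≥ 10. None of the 'Group B' examples do.
[row: 1, rank: 1, pile: 3, face: down] — face is down, rank = 1, hence Group B. [row: 3, rank: 7, pile: 3, face: down] — face is down, rank = 7, hence Group B. [row: 1, rank: 13, pile: 8, face: up] — face is up, rank = 13, hence Group A.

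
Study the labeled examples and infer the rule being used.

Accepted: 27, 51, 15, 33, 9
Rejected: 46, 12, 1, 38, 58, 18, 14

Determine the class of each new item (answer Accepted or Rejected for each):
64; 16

Rejected, Rejected

The common property of the 'Accepted' items is: ≡ 3 (mod 6). No 'Rejected' item has it.
64: 64 mod 6 = 4, doesn't qualify → Rejected. 16: 16 mod 6 = 4, doesn't qualify → Rejected.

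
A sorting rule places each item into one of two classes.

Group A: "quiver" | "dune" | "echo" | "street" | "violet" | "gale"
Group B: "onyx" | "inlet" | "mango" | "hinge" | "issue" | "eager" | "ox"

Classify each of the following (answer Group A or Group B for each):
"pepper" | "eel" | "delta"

Group A, Group B, Group B

Every 'Group A' example satisfies: even length AND contains 'e'. None of the 'Group B' examples do.
"pepper": Group A (length 6, has 'e').
"eel": Group B (length 3, has 'e').
"delta": Group B (length 5, has 'e').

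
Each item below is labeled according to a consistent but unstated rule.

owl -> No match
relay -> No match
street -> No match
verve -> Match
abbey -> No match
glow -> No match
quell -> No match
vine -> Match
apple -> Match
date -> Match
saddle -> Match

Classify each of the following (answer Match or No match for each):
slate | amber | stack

Match, No match, No match

The classifier is using: ends with 'e'.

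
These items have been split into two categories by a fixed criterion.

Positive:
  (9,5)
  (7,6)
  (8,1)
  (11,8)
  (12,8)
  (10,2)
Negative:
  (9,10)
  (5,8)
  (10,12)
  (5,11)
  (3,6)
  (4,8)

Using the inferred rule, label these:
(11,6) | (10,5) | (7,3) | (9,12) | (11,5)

The pattern is that an item is 'Positive' exactly when: first > second.
(11,6) → 11 > 6 → Positive. (10,5) → 10 > 5 → Positive. (7,3) → 7 > 3 → Positive. (9,12) → 9 < 12 → Negative. (11,5) → 11 > 5 → Positive.

Positive, Positive, Positive, Negative, Positive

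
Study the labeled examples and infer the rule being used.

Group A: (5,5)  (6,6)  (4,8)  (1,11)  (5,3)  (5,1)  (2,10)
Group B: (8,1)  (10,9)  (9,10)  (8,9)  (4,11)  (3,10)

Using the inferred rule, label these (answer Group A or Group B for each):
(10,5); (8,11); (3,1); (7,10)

The distinguishing property — sum is even — holds for all the 'Group A' cases and none of the 'Group B' cases.
(10,5) — 10+5 = 15, hence Group B.
(8,11) — 8+11 = 19, hence Group B.
(3,1) — 3+1 = 4, hence Group A.
(7,10) — 7+10 = 17, hence Group B.

Group B, Group B, Group A, Group B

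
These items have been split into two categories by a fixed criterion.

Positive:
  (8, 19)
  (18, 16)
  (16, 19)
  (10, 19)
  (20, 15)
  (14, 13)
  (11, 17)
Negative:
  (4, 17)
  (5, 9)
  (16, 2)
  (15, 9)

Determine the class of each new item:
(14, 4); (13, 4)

One predicate separates the groups cleanly: sum ≥ 27.
(14, 4): Negative (14+4 = 18).
(13, 4): Negative (13+4 = 17).

Negative, Negative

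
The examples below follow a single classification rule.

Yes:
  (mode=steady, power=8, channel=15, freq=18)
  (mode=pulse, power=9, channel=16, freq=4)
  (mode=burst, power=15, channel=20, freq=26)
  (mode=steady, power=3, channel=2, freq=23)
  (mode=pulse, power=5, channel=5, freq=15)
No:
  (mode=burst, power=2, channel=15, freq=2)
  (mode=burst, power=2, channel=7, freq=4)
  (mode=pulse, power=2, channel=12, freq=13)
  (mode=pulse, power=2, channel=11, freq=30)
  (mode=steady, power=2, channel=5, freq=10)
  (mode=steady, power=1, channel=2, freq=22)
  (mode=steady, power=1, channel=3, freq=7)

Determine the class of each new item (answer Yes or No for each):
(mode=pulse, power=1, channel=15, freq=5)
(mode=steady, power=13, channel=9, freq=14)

No, Yes

The classifier is using: power ≥ 3.
(mode=pulse, power=1, channel=15, freq=5): power = 1, does not satisfy this → No.
(mode=steady, power=13, channel=9, freq=14): power = 13, matches → Yes.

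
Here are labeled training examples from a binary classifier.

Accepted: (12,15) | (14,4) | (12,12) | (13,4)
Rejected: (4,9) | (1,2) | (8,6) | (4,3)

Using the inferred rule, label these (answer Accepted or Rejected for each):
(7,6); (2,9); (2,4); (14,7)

Rejected, Rejected, Rejected, Accepted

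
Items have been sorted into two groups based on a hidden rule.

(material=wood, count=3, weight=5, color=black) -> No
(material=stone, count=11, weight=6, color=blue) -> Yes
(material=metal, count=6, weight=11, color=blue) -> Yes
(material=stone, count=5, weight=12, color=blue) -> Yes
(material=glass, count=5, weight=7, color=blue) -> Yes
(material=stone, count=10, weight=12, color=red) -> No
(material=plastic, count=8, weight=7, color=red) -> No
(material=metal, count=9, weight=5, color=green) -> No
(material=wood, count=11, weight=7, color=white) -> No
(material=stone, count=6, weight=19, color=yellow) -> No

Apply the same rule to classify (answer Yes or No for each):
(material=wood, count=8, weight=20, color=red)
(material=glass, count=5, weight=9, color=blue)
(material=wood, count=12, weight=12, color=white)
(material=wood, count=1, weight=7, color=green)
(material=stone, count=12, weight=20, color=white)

No, Yes, No, No, No

'Yes' ⟺ color is blue.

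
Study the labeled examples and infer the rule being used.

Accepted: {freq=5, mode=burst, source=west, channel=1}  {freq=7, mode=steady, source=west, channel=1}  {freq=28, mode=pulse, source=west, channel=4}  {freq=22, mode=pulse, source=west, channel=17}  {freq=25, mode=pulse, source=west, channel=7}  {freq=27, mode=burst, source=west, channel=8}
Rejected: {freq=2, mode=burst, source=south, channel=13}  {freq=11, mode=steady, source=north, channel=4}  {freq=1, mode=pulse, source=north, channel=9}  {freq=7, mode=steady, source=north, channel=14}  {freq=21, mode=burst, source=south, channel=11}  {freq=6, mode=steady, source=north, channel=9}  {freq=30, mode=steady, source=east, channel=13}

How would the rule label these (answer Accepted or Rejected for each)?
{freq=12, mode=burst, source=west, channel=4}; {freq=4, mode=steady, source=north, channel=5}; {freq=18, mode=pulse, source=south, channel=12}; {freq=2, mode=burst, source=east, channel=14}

Accepted, Rejected, Rejected, Rejected

Checking candidate rules against both groups, what survives is: source is west.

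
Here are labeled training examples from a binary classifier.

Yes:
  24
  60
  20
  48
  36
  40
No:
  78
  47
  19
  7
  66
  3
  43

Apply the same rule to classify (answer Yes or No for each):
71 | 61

Checking candidate rules against both groups, what survives is: multiple of 4.
71 → 71 = 4·17 + 3 → No. 61 → 61 = 4·15 + 1 → No.

No, No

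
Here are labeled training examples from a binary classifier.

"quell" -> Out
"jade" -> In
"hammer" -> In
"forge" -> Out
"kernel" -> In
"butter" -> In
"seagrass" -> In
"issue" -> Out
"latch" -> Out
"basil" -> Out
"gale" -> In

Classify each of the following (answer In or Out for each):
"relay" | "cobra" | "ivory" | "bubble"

Out, Out, Out, In

The rule appears to be: even length.
"relay": length 5 — fails the rule, so Out. "cobra": length 5 — fails the rule, so Out. "ivory": length 5 — fails the rule, so Out. "bubble": length 6 — has this property, so In.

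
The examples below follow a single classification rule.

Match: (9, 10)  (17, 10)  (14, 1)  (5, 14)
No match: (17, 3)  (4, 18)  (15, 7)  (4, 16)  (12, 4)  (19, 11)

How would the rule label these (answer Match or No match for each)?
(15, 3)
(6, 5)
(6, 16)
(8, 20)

One predicate separates the groups cleanly: sum is odd.
No match: (15, 3), since 15+3 = 18.
Match: (6, 5), since 6+5 = 11.
No match: (6, 16), since 6+16 = 22.
No match: (8, 20), since 8+20 = 28.

No match, Match, No match, No match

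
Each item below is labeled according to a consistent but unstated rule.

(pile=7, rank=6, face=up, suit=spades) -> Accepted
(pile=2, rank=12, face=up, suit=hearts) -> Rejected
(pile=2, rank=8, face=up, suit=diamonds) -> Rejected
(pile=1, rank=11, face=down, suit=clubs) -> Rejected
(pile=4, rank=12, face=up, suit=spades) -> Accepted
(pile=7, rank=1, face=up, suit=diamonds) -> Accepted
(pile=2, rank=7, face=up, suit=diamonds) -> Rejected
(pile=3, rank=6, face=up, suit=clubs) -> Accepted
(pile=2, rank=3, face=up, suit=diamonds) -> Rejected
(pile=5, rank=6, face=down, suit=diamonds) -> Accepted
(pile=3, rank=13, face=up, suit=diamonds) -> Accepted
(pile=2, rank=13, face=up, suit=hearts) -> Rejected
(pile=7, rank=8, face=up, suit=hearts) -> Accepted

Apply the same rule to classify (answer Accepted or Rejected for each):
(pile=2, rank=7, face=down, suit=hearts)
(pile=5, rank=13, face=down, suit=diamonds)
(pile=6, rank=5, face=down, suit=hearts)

Rejected, Accepted, Accepted

The simplest hypothesis consistent with all the labels is: pile ≥ 3.
(pile=2, rank=7, face=down, suit=hearts): pile = 2, does not satisfy this → Rejected.
(pile=5, rank=13, face=down, suit=diamonds): pile = 5, passes → Accepted.
(pile=6, rank=5, face=down, suit=hearts): pile = 6, passes → Accepted.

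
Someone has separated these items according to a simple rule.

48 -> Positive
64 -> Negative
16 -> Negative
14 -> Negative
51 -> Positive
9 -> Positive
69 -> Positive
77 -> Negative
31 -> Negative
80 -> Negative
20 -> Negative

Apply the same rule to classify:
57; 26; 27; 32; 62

All 'Positive' examples share one property — multiple of 3 — and every 'Negative' example lacks it.
57: Positive (57 = 3·19). 26: Negative (26 = 3·8 + 2). 27: Positive (27 = 3·9). 32: Negative (32 = 3·10 + 2). 62: Negative (62 = 3·20 + 2).

Positive, Negative, Positive, Negative, Negative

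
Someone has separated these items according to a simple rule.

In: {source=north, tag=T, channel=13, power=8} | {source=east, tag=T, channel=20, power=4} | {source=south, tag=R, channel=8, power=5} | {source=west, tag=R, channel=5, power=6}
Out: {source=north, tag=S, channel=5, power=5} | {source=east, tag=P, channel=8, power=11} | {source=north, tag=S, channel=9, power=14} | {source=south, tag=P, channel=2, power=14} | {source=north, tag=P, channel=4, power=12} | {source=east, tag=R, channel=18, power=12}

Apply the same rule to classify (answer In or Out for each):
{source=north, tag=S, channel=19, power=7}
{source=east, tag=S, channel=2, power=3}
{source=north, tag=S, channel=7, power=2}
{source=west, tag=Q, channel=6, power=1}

Every 'In' example satisfies: tag is not S AND power ≤ 8. None of the 'Out' examples do.

Out, Out, Out, In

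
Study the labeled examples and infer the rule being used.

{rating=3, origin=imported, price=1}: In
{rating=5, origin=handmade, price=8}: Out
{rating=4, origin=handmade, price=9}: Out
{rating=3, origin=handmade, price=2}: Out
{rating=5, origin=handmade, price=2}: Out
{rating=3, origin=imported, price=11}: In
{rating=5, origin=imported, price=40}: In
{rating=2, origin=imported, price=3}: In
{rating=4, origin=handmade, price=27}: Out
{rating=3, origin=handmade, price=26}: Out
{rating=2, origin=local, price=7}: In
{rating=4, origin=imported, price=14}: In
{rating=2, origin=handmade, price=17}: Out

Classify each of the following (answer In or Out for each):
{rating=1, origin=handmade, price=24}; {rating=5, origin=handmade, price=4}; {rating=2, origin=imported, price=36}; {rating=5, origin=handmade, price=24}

Out, Out, In, Out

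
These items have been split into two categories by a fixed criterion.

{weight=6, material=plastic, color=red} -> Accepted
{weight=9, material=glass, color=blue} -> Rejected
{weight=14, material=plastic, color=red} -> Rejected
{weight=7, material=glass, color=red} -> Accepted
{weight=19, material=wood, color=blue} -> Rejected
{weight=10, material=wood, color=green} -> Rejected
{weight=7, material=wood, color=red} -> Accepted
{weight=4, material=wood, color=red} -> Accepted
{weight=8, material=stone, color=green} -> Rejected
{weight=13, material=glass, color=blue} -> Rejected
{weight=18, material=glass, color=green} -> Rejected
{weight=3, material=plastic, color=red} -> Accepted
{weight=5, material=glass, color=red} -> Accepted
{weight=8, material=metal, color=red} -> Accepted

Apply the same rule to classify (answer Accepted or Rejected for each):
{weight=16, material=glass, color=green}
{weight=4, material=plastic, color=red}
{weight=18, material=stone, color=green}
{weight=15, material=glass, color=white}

Rejected, Accepted, Rejected, Rejected

The classifier is using: color is red AND weight ≤ 8.
{weight=16, material=glass, color=green}: Rejected (color is green, weight = 16).
{weight=4, material=plastic, color=red}: Accepted (color is red, weight = 4).
{weight=18, material=stone, color=green}: Rejected (color is green, weight = 18).
{weight=15, material=glass, color=white}: Rejected (color is white, weight = 15).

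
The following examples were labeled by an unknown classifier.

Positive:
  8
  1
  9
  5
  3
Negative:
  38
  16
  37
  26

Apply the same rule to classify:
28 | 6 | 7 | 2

A rule that fits every label: at most 9 — true of each 'Positive' example, false of each 'Negative' one.

Negative, Positive, Positive, Positive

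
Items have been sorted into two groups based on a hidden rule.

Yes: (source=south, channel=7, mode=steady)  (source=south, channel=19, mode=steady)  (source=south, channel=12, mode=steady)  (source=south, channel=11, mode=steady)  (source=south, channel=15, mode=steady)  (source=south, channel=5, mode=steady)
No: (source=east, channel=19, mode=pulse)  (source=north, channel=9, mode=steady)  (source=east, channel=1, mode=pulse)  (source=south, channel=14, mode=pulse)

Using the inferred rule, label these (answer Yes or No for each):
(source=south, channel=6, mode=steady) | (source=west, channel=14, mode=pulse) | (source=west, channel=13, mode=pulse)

The distinguishing property — source is south AND mode is steady — holds for all the 'Yes' cases and none of the 'No' cases.

Yes, No, No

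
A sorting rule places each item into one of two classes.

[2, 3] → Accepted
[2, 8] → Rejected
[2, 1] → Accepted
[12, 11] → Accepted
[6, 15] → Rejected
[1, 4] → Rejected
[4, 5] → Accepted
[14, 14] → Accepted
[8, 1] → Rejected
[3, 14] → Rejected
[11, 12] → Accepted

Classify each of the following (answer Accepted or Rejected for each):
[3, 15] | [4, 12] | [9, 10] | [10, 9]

Rule: |first − second| ≤ 1. This holds for each 'Accepted' example and fails for each 'Rejected' one.

Rejected, Rejected, Accepted, Accepted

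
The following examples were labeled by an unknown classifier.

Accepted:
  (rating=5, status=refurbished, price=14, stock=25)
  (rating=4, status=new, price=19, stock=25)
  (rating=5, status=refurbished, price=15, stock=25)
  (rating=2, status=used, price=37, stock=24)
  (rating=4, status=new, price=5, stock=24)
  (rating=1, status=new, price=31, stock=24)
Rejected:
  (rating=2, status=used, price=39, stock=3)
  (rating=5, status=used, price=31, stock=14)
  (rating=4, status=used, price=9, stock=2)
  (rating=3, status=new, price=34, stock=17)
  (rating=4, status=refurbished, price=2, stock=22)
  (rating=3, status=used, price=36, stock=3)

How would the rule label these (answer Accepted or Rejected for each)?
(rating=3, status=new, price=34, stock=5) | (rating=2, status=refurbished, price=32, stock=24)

All 'Accepted' examples share one property — stock ≥ 24 — and every 'Rejected' example lacks it.
(rating=3, status=new, price=34, stock=5) → stock = 5 → Rejected.
(rating=2, status=refurbished, price=32, stock=24) → stock = 24 → Accepted.

Rejected, Accepted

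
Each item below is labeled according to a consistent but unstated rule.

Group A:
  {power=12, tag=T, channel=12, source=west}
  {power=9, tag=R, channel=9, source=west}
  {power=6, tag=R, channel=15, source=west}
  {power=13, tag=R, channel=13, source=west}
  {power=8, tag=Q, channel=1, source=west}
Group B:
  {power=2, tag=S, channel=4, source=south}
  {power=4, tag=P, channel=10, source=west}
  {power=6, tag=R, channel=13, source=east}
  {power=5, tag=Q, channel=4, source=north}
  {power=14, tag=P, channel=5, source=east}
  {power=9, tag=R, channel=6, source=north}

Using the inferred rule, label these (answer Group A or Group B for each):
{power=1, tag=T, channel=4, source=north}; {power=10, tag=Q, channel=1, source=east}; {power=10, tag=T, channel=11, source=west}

Group B, Group B, Group A

The distinguishing property — source is west AND power ≥ 5 — holds for all the 'Group A' cases and none of the 'Group B' cases.
{power=1, tag=T, channel=4, source=north}: source is north, power = 1, doesn't qualify → Group B. {power=10, tag=Q, channel=1, source=east}: source is east, power = 10, doesn't qualify → Group B. {power=10, tag=T, channel=11, source=west}: source is west, power = 10, qualifies → Group A.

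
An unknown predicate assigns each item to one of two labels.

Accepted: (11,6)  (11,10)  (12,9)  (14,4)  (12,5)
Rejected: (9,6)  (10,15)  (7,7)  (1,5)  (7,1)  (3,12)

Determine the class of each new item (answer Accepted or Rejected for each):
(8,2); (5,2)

The simplest hypothesis consistent with all the labels is: first ≥ 11.
(8,2): Rejected (first 8). (5,2): Rejected (first 5).

Rejected, Rejected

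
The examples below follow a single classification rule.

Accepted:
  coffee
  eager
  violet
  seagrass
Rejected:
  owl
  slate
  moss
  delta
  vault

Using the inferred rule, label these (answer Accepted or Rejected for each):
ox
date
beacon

The pattern is that an item is 'Accepted' exactly when: has ≥ 3 vowels.
ox → 1 vowel → Rejected.
date → 2 vowels → Rejected.
beacon → 3 vowels → Accepted.

Rejected, Rejected, Accepted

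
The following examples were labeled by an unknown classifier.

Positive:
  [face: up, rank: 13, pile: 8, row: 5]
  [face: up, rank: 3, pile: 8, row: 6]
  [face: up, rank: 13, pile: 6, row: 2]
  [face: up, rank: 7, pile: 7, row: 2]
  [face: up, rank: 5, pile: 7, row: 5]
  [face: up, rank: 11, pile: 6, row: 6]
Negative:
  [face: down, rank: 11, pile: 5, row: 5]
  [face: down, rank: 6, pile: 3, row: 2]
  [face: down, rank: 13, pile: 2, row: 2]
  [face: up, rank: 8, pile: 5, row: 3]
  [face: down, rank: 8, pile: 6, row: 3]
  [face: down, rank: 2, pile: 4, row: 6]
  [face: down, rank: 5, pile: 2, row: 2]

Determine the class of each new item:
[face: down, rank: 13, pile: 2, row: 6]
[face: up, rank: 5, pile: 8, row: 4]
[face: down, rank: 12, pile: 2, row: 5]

The simplest hypothesis consistent with all the labels is: face is up AND pile ≥ 6.
[face: down, rank: 13, pile: 2, row: 6] → face is down, pile = 2 → Negative. [face: up, rank: 5, pile: 8, row: 4] → face is up, pile = 8 → Positive. [face: down, rank: 12, pile: 2, row: 5] → face is down, pile = 2 → Negative.

Negative, Positive, Negative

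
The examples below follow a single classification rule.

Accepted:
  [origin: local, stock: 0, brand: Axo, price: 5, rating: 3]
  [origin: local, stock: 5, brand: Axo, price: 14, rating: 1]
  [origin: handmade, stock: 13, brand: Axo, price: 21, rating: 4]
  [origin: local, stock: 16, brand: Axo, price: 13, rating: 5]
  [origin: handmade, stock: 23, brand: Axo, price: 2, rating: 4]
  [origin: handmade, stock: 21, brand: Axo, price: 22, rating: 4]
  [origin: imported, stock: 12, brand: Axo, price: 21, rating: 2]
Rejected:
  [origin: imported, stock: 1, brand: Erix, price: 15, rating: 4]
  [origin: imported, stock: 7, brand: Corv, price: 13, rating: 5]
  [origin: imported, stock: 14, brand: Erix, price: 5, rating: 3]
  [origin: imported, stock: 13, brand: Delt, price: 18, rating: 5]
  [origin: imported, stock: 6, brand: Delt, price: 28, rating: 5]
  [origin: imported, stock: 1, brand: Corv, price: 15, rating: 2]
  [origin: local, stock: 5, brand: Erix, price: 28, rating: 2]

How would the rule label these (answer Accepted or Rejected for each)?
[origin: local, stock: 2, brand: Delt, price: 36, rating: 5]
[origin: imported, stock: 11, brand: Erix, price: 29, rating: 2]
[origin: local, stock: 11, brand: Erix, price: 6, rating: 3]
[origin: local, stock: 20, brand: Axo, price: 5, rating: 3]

Looking at the examples, the only property every 'Accepted' case has and every 'Rejected' case lacks is: brand is Axo.
[origin: local, stock: 2, brand: Delt, price: 36, rating: 5] → brand is Delt → Rejected. [origin: imported, stock: 11, brand: Erix, price: 29, rating: 2] → brand is Erix → Rejected. [origin: local, stock: 11, brand: Erix, price: 6, rating: 3] → brand is Erix → Rejected. [origin: local, stock: 20, brand: Axo, price: 5, rating: 3] → brand is Axo → Accepted.

Rejected, Rejected, Rejected, Accepted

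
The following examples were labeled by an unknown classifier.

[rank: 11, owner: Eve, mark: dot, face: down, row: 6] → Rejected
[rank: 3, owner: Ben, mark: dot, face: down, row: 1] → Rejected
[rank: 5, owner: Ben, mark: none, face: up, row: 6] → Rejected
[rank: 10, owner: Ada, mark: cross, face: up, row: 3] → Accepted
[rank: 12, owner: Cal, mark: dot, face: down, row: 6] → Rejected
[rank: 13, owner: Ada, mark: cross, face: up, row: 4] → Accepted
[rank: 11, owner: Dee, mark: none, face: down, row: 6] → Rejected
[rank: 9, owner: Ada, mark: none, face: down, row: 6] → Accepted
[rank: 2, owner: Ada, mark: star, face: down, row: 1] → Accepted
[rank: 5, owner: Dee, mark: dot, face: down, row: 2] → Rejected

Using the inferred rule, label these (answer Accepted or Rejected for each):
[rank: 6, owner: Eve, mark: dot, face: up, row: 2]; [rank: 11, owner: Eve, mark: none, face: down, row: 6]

'Accepted' ⟺ owner is Ada.
[rank: 6, owner: Eve, mark: dot, face: up, row: 2] — owner is Eve, hence Rejected. [rank: 11, owner: Eve, mark: none, face: down, row: 6] — owner is Eve, hence Rejected.

Rejected, Rejected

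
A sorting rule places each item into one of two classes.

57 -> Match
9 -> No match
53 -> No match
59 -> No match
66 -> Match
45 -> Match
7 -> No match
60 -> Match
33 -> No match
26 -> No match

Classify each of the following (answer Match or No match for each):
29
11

The simplest hypothesis consistent with all the labels is: multiple of 3 AND at least 45.
29: 29 = 3·9 + 2, 29 < 45 — fails the rule, so No match. 11: 11 = 3·3 + 2, 11 < 45 — fails the rule, so No match.

No match, No match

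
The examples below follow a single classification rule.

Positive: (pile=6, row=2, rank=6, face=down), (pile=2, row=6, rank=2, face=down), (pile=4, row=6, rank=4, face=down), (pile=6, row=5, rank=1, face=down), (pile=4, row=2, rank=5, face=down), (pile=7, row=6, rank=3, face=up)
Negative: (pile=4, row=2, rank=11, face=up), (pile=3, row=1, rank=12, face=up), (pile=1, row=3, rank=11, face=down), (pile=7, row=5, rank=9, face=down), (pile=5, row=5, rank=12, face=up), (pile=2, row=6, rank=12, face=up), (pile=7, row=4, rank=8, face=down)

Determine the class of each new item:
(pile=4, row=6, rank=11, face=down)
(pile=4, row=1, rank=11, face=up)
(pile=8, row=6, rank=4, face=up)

A rule that fits every label: rank ≤ 6 — true of each 'Positive' example, false of each 'Negative' one.
Negative: (pile=4, row=6, rank=11, face=down), since rank = 11. Negative: (pile=4, row=1, rank=11, face=up), since rank = 11. Positive: (pile=8, row=6, rank=4, face=up), since rank = 4.

Negative, Negative, Positive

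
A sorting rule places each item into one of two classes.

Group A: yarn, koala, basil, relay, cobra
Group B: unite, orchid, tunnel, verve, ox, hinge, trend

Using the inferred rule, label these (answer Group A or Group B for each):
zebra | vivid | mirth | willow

Group A, Group B, Group B, Group B

Comparing the two groups points to one rule — contains 'a'.
zebra → has 'a' → Group A. vivid → no 'a' → Group B. mirth → no 'a' → Group B. willow → no 'a' → Group B.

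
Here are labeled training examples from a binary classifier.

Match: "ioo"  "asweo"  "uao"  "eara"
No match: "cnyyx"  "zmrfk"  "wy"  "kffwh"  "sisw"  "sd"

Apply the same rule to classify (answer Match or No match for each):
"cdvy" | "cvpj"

All 'Match' examples share one property — ends with a vowel — and every 'No match' example lacks it.
"cdvy": No match (ends with 'y').
"cvpj": No match (ends with 'j').

No match, No match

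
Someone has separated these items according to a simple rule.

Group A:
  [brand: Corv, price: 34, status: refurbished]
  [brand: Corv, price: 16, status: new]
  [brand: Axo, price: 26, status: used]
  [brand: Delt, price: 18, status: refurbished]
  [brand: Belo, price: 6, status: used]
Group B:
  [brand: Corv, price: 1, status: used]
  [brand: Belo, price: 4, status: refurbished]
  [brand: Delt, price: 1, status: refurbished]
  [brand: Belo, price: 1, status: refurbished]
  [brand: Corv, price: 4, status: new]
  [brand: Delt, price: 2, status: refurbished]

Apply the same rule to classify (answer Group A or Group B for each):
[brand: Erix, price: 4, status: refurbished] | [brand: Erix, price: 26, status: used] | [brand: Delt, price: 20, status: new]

'Group A' ⟺ price ≥ 6.
[brand: Erix, price: 4, status: refurbished] → price = 4 → Group B.
[brand: Erix, price: 26, status: used] → price = 26 → Group A.
[brand: Delt, price: 20, status: new] → price = 20 → Group A.

Group B, Group A, Group A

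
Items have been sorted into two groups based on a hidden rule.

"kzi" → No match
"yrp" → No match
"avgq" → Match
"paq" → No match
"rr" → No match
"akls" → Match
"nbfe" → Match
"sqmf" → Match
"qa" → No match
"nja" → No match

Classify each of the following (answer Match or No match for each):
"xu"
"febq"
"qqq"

No match, Match, No match

One predicate separates the groups cleanly: length 4.
"xu" → length 2 → No match. "febq" → length 4 → Match. "qqq" → length 3 → No match.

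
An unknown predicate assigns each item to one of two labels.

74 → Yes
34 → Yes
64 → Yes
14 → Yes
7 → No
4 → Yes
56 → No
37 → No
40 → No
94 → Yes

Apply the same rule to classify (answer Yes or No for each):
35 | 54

No, Yes

The distinguishing property — ends in digit 4 — holds for all the 'Yes' cases and none of the 'No' cases.
35 → last digit 5 → No. 54 → last digit 4 → Yes.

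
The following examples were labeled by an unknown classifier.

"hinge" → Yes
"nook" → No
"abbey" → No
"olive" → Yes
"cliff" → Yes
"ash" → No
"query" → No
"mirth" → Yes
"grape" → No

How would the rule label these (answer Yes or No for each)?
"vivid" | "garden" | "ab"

Rule: contains 'i'. This holds for each 'Yes' example and fails for each 'No' one.
"vivid" — has 'i', hence Yes. "garden" — no 'i', hence No. "ab" — no 'i', hence No.

Yes, No, No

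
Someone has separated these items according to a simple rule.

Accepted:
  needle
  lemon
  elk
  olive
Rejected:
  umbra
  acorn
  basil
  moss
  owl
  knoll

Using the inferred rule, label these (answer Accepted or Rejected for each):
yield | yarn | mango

Accepted, Rejected, Rejected

The distinguishing property — contains 'e' — holds for all the 'Accepted' cases and none of the 'Rejected' cases.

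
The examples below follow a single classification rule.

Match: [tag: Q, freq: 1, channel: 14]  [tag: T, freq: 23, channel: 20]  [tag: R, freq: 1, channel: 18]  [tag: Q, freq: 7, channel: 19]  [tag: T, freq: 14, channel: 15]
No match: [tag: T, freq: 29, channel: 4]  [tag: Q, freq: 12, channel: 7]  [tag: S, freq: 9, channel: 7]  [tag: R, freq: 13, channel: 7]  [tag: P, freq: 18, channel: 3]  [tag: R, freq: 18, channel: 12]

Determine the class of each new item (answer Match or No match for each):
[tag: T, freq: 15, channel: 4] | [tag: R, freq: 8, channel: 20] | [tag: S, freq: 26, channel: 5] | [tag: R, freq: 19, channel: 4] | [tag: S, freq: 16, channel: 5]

The pattern is that an item is 'Match' exactly when: channel ≥ 14.

No match, Match, No match, No match, No match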